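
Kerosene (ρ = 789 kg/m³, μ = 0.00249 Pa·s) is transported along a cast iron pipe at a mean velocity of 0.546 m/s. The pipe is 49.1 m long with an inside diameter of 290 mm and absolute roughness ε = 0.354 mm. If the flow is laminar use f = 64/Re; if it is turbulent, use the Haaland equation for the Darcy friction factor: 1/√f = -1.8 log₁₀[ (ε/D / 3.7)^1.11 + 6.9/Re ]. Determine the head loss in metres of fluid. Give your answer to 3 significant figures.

Reynolds number Re = ρVD/μ = 789 · 0.546 · 0.29 / 0.00249 = 5.017e+04.
Re > 4000 → turbulent. Relative roughness ε/D = 0.000354/0.29 = 0.00122. Haaland: 1/√f = -1.8 log₁₀[(0.00122/3.7)^1.11 + 6.9/5.017e+04] = -1.8 log₁₀[0.000137 + 0.000138] = 6.412, so f = 0.02432.
Darcy-Weisbach: ΔP = f(L/D)(ρV²/2) = 0.02432·(49.1/0.29)·(789·0.546²/2) = 0.02432·169.3·117.6 = 484.4 Pa.
Head loss h_f = ΔP/(ρg) = 484.4/(789·9.81) = 0.0626 m.

h_f ≈ 0.0626 m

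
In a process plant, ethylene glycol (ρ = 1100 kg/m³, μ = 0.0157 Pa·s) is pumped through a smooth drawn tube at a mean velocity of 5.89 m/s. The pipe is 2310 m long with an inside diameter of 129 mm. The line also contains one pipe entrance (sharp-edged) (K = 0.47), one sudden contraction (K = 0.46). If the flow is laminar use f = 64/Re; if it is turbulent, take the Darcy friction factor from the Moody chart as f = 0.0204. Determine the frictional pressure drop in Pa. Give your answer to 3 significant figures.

Reynolds number Re = ρVD/μ = 1100 · 5.89 · 0.129 / 0.0157 = 5.324e+04.
Re > 4000 → turbulent; use the Moody-chart value f = 0.0204.
Total minor-loss coefficient ΣK = 1·0.47 + 1·0.46 = 0.93.
ΔP = [f·L/D + ΣK]·(ρV²/2) = [0.0204·2310/0.129 + 0.93]·(1100·5.89²/2) = [365.3 + 0.93]·1.908e+04 = 6.988e+06 Pa.

ΔP ≈ 6.99×10^6 Pa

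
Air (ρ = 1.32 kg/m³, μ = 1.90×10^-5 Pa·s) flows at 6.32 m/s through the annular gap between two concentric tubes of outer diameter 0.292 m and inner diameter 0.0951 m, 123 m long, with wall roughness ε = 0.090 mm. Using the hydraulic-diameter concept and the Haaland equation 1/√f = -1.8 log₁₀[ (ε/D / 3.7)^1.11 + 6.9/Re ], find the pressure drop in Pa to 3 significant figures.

Hydraulic diameter D_h = 4A/P = D_o - D_i = 0.292 - 0.0951 = 0.1969 m.
Re = ρVD_h/μ = 1.32·6.32·0.1969/1.9e-05 = 8.645e+04.
ε/D_h = 9e-05/0.1969 = 0.000457; Haaland gives 1/√f = -1.8 log₁₀[4.59e-05+7.98e-05] = 7.021, so f = 0.02029.
ΔP = f(L/D_h)(ρV²/2) = 0.02029·123/0.1969·26.36 = 334.1 Pa.

ΔP ≈ 334 Pa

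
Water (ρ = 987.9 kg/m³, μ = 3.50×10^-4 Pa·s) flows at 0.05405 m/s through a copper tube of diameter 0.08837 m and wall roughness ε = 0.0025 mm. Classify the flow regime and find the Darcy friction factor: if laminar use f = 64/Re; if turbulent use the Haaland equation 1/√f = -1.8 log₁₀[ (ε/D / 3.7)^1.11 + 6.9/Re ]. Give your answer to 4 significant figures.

Re = ρVD/μ = 987.9·0.05405·0.08837/0.00035 = 1.348e+04.
Re > 4000 → turbulent. ε/D = 2.5e-06/0.08837 = 2.83e-05; Haaland: 1/√f = -1.8 log₁₀[2.09e-06 + 0.000512] = 5.92, so f = 0.02853.

f ≈ 0.02853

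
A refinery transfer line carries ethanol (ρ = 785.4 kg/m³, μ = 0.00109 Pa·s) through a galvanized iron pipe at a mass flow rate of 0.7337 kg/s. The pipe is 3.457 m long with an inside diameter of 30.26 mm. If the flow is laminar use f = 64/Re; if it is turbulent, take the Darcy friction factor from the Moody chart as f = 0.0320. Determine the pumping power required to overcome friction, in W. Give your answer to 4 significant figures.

P ≈ 2.263 W

A = πD²/4 = π(0.03026)²/4 = 0.0007192 m²; mean velocity V = ṁ/(ρA) = 0.7337/(785.4 · 0.0007192) = 1.299 m/s.
Reynolds number Re = ρVD/μ = 785.4 · 1.299 · 0.03026 / 0.00109 = 2.832e+04.
Re > 4000 → turbulent; use the Moody-chart value f = 0.0320.
Darcy-Weisbach: ΔP = f(L/D)(ρV²/2) = 0.032·(3.457/0.03026)·(785.4·1.299²/2) = 0.032·114.2·662.6 = 2422 Pa.
Q = ṁ/ρ = 0.7337/785.4 = 0.0009342 m³/s.
Pumping power P = QΔP = 0.0009342·2422 = 2.2629 W = 2.263 W.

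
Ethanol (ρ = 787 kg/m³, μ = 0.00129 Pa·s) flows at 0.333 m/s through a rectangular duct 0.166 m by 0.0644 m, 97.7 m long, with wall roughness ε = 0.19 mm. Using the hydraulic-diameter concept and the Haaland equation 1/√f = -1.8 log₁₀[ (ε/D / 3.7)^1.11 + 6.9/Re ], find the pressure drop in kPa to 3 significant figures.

Hydraulic diameter D_h = 4A/P = 4·(0.166·0.0644)/(2·(0.166+0.0644)) = 0.04276/0.4608 = 0.0928 m.
Re = ρVD_h/μ = 787·0.333·0.0928/0.00129 = 1.885e+04.
ε/D_h = 0.00019/0.0928 = 0.00205; Haaland gives 1/√f = -1.8 log₁₀[0.000243+0.000366] = 5.788, so f = 0.02985.
ΔP = f(L/D_h)(ρV²/2) = 0.02985·97.7/0.0928·43.63 = 1371 Pa.
ΔP = 1.37 kPa.

ΔP ≈ 1.37 kPa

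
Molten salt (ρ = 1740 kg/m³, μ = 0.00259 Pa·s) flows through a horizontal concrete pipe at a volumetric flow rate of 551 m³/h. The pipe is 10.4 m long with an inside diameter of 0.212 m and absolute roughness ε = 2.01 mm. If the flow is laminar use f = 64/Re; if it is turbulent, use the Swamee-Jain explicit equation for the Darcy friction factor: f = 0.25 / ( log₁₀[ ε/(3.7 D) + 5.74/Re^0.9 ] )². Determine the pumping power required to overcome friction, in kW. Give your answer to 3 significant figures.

Q = 551 m³/h = 551/3600 = 0.1531 m³/s.
Cross-sectional area A = πD²/4 = π(0.212)²/4 = 0.0353 m²; mean velocity V = Q/A = 0.1531/0.0353 = 4.336 m/s.
Reynolds number Re = ρVD/μ = 1740 · 4.336 · 0.212 / 0.00259 = 6.176e+05.
Re > 4000 → turbulent. Relative roughness ε/D = 0.00201/0.212 = 0.00948. Swamee-Jain: f = 0.25/(log₁₀[0.00948/3.7 + 5.74/6.176e+05^0.9])² = 0.25/(log₁₀[0.00256 + 3.53e-05])² = 0.25/(-2.585)² = 0.0374.
Darcy-Weisbach: ΔP = f(L/D)(ρV²/2) = 0.0374·(10.4/0.212)·(1740·4.336²/2) = 0.0374·49.06·1.636e+04 = 3.001e+04 Pa.
Pumping power P = QΔP = 0.1531·3.001e+04 = 4593 W = 4.59 kW.

P ≈ 4.59 kW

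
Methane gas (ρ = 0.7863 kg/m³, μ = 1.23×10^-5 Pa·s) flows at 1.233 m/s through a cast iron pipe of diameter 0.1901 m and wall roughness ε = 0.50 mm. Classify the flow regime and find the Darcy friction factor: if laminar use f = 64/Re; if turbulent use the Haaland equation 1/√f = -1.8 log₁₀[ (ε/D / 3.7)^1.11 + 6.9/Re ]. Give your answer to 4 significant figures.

f ≈ 0.03196

Re = ρVD/μ = 0.7863·1.233·0.1901/1.23e-05 = 1.498e+04.
Re > 4000 → turbulent. ε/D = 0.0005/0.1901 = 0.00263; Haaland: 1/√f = -1.8 log₁₀[0.00032 + 0.00046] = 5.593, so f = 0.03196.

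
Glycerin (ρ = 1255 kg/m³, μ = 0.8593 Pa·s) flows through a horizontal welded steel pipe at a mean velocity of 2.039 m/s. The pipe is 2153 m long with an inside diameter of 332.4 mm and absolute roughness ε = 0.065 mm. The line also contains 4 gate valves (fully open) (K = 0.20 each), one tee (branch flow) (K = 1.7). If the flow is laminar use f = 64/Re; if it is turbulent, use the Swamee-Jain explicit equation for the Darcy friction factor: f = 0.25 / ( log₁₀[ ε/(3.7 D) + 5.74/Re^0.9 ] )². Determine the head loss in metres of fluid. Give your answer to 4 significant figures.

Reynolds number Re = ρVD/μ = 1255 · 2.039 · 0.3324 / 0.859 = 989.9.
Re < 2300 → laminar flow, so f = 64/Re = 64/989.9 = 0.06466 (the turbulent correlation is not needed).
Total minor-loss coefficient ΣK = 4·0.2 + 1·1.7 = 2.5.
ΔP = [f·L/D + ΣK]·(ρV²/2) = [0.06466·2153/0.3324 + 2.5]·(1255·2.039²/2) = [418.8 + 2.5]·2609 = 1.099e+06 Pa.
Head loss h_f = ΔP/(ρg) = 1.099e+06/(1255·9.81) = 89.27 m.

h_f ≈ 89.27 m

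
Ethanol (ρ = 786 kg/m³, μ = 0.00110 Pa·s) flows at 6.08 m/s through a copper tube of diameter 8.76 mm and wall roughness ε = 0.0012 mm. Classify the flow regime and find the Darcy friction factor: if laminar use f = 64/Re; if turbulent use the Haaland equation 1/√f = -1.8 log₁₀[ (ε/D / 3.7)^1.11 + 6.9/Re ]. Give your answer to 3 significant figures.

Re = ρVD/μ = 786·6.08·0.00876/0.0011 = 3.806e+04.
Re > 4000 → turbulent. ε/D = 1.2e-06/0.00876 = 0.000137; Haaland: 1/√f = -1.8 log₁₀[1.21e-05 + 0.000181] = 6.685, so f = 0.02238.

f ≈ 0.0224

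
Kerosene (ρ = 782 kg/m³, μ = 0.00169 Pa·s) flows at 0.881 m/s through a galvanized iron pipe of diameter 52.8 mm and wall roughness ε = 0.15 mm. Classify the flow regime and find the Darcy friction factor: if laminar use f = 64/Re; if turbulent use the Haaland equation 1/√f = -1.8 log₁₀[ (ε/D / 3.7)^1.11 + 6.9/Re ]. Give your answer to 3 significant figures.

Re = ρVD/μ = 782·0.881·0.0528/0.00169 = 2.152e+04.
Re > 4000 → turbulent. ε/D = 0.00015/0.0528 = 0.00284; Haaland: 1/√f = -1.8 log₁₀[0.000349 + 0.000321] = 5.714, so f = 0.03063.

f ≈ 0.0306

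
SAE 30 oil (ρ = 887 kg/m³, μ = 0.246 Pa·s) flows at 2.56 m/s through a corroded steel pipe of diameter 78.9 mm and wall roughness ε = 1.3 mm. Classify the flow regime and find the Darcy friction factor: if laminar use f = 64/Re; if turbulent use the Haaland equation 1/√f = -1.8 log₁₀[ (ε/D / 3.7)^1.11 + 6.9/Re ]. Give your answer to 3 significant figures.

Re = ρVD/μ = 887·2.56·0.0789/0.246 = 728.3.
Re < 2300 → laminar, so f = 64/Re = 0.08788 (roughness is irrelevant in laminar flow).

f ≈ 0.0879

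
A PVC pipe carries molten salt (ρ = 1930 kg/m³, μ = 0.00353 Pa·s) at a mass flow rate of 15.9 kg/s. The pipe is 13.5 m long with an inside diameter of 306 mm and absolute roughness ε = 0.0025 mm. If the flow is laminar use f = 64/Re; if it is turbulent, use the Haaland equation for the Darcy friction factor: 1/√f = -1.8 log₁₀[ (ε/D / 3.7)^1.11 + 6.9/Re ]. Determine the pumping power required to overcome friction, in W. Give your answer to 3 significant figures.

A = πD²/4 = π(0.306)²/4 = 0.07354 m²; mean velocity V = ṁ/(ρA) = 15.9/(1930 · 0.07354) = 0.112 m/s.
Reynolds number Re = ρVD/μ = 1930 · 0.112 · 0.306 / 0.00353 = 1.874e+04.
Re > 4000 → turbulent. Relative roughness ε/D = 2.5e-06/0.306 = 8.17e-06. Haaland: 1/√f = -1.8 log₁₀[(8.17e-06/3.7)^1.11 + 6.9/1.874e+04] = -1.8 log₁₀[5.27e-07 + 0.000368] = 6.18, so f = 0.02618.
Darcy-Weisbach: ΔP = f(L/D)(ρV²/2) = 0.02618·(13.5/0.306)·(1930·0.112²/2) = 0.02618·44.12·12.11 = 13.99 Pa.
Q = ṁ/ρ = 15.9/1930 = 0.008238 m³/s.
Pumping power P = QΔP = 0.008238·13.99 = 0.1152 W = 0.115 W.

P ≈ 0.115 W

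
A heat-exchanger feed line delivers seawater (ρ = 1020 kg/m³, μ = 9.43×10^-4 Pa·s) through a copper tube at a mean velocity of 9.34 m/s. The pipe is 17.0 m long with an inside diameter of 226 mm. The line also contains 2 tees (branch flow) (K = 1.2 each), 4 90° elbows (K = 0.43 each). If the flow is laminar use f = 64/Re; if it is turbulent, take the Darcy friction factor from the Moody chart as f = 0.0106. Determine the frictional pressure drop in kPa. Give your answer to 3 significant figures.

ΔP ≈ 219 kPa

Reynolds number Re = ρVD/μ = 1020 · 9.34 · 0.226 / 0.000943 = 2.283e+06.
Re > 4000 → turbulent; use the Moody-chart value f = 0.0106.
Total minor-loss coefficient ΣK = 2·1.2 + 4·0.43 = 4.12.
ΔP = [f·L/D + ΣK]·(ρV²/2) = [0.0106·17/0.226 + 4.12]·(1020·9.34²/2) = [0.7973 + 4.12]·4.449e+04 = 2.188e+05 Pa.
ΔP = 2.188e+05 Pa = 219 kPa.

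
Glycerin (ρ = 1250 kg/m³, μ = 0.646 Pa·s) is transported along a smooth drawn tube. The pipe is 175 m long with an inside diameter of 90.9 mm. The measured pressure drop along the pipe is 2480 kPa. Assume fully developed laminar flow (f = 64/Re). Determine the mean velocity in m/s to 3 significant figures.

V ≈ 5.66 m/s

For laminar flow, f = 64/Re with Re = ρVD/μ, so Darcy-Weisbach reduces to ΔP = 32μLV/D². Solving for V: V = ΔP·D²/(32μL) = 2.48e+06·(0.0909)²/(32·0.646·175) = 5.664 m/s.
Check: Re = ρVD/μ = 1250·5.664·0.0909/0.646 = 996.3 < 2300, so the laminar assumption holds.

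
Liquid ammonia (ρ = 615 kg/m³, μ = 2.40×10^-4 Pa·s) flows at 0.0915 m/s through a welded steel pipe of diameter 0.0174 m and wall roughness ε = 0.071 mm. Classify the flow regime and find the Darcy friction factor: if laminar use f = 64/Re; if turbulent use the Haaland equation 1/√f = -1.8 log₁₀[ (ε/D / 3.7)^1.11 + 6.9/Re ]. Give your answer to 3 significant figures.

f ≈ 0.0438

Re = ρVD/μ = 615·0.0915·0.0174/0.00024 = 4080.
Re > 4000 → turbulent. ε/D = 7.1e-05/0.0174 = 0.00408; Haaland: 1/√f = -1.8 log₁₀[0.000521 + 0.00169] = 4.779, so f = 0.04378.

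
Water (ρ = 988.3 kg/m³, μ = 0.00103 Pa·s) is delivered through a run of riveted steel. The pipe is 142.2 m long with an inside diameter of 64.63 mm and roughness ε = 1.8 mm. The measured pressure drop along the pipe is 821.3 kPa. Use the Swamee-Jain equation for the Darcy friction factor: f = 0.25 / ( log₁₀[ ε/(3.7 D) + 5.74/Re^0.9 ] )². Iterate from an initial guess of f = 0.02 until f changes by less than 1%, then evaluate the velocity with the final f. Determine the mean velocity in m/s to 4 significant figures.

V ≈ 3.682 m/s

Rearranging Darcy-Weisbach: V = √(2·ΔP·D/(f·L·ρ)). With ε/D = 0.0018/0.06463 = 0.0279, iterate starting from f = 0.02:
  f = 0.02 → V = √(2·8.213e+05·0.06463/(0.02·142.2·988.3)) = 6.146 m/s; Re = ρVD/μ = 3.811e+05; f → 0.05561
  f = 0.05561 → V = 3.686 m/s; Re = 2.286e+05; f → 0.05571
Converged (Δf/f < 1%). With the final f = 0.05571: V = √(2·8.213e+05·0.06463/(0.05571·142.2·988.3)) = 3.682 m/s.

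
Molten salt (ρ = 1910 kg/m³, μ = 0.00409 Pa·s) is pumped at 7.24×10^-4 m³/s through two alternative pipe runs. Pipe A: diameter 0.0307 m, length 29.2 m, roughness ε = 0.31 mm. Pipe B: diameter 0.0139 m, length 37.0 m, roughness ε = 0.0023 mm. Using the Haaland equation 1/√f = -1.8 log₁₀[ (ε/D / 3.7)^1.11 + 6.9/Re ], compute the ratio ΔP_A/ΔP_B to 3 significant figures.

ΔP_A/ΔP_B ≈ 0.0267

Pipe A: V = Q/A = 0.000724/0.0007402 = 0.9781 m/s; Re = 1.402e+04; ε/D = 0.0101; Haaland → f = 0.0418; ΔP_A = f(L/D)(ρV²/2) = 3.632e+04 Pa.
Pipe B: V = Q/A = 0.000724/0.0001517 = 4.771 m/s; Re = 3.097e+04; ε/D = 0.000165; Haaland → f = 0.0235; ΔP_B = f(L/D)(ρV²/2) = 1.36e+06 Pa.
ΔP_A/ΔP_B = 3.632e+04/1.36e+06 = 0.0267.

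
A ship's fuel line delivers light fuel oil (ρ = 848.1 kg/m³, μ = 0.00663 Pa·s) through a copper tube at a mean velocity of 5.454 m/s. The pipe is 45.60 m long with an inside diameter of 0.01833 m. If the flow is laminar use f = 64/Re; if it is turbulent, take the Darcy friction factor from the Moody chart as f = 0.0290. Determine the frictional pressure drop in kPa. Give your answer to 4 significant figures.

Reynolds number Re = ρVD/μ = 848.1 · 5.454 · 0.01833 / 0.00663 = 1.279e+04.
Re > 4000 → turbulent; use the Moody-chart value f = 0.0290.
Darcy-Weisbach: ΔP = f(L/D)(ρV²/2) = 0.029·(45.6/0.01833)·(848.1·5.454²/2) = 0.029·2488·1.261e+04 = 9.1e+05 Pa.
ΔP = 9.1e+05 Pa = 910.0 kPa.

ΔP ≈ 910.0 kPa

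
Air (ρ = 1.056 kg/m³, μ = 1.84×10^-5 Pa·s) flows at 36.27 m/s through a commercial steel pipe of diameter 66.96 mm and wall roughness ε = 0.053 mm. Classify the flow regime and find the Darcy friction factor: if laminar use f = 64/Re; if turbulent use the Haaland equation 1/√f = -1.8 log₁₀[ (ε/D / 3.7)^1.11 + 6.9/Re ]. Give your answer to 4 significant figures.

Re = ρVD/μ = 1.056·36.27·0.06696/1.84e-05 = 1.394e+05.
Re > 4000 → turbulent. ε/D = 5.3e-05/0.06696 = 0.000792; Haaland: 1/√f = -1.8 log₁₀[8.44e-05 + 4.95e-05] = 6.971, so f = 0.02058.

f ≈ 0.02058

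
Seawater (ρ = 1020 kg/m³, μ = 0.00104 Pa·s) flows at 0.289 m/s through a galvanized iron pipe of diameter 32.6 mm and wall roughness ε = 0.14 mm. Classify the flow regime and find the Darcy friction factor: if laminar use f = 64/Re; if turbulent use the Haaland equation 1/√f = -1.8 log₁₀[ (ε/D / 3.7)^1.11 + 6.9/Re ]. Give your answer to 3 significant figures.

f ≈ 0.0370

Re = ρVD/μ = 1020·0.289·0.0326/0.00104 = 9240.
Re > 4000 → turbulent. ε/D = 0.00014/0.0326 = 0.00429; Haaland: 1/√f = -1.8 log₁₀[0.000552 + 0.000747] = 5.196, so f = 0.03704.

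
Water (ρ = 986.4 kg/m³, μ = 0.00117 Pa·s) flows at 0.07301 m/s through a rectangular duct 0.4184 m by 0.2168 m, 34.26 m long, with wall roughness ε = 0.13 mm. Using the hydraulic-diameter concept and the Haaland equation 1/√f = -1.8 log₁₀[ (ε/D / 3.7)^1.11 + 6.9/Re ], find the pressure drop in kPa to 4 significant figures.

Hydraulic diameter D_h = 4A/P = 4·(0.4184·0.2168)/(2·(0.4184+0.2168)) = 0.3628/1.27 = 0.2856 m.
Re = ρVD_h/μ = 986.4·0.07301·0.2856/0.00117 = 1.758e+04.
ε/D_h = 0.00013/0.2856 = 0.000455; Haaland gives 1/√f = -1.8 log₁₀[4.57e-05+0.000392] = 6.045, so f = 0.02737.
ΔP = f(L/D_h)(ρV²/2) = 0.02737·34.26/0.2856·2.629 = 8.63 Pa.
ΔP = 0.008630 kPa.

ΔP ≈ 0.008630 kPa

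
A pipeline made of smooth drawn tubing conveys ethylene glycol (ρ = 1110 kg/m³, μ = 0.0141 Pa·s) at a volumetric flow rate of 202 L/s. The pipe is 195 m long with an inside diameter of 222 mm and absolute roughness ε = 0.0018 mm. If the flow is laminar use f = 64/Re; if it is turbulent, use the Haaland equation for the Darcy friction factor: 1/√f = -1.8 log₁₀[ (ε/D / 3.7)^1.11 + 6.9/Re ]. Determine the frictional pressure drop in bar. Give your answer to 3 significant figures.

Q = 202 L/s = 202/1000 = 0.202 m³/s.
Cross-sectional area A = πD²/4 = π(0.222)²/4 = 0.03871 m²; mean velocity V = Q/A = 0.202/0.03871 = 5.219 m/s.
Reynolds number Re = ρVD/μ = 1110 · 5.219 · 0.222 / 0.0141 = 9.12e+04.
Re > 4000 → turbulent. Relative roughness ε/D = 1.8e-06/0.222 = 8.11e-06. Haaland: 1/√f = -1.8 log₁₀[(8.11e-06/3.7)^1.11 + 6.9/9.12e+04] = -1.8 log₁₀[5.23e-07 + 7.57e-05] = 7.413, so f = 0.0182.
Darcy-Weisbach: ΔP = f(L/D)(ρV²/2) = 0.0182·(195/0.222)·(1110·5.219²/2) = 0.0182·878.4·1.511e+04 = 2.416e+05 Pa.
ΔP = 2.416e+05 Pa = 2.42 bar.

ΔP ≈ 2.42 bar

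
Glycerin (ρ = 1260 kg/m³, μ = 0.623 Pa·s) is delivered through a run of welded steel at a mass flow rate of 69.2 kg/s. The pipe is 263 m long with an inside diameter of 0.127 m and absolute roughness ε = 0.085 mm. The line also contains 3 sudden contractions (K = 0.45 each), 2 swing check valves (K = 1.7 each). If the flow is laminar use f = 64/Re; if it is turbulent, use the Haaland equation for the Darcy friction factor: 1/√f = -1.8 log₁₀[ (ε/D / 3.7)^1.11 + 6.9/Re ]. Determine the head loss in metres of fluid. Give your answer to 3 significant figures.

h_f ≈ 119 m

A = πD²/4 = π(0.127)²/4 = 0.01267 m²; mean velocity V = ṁ/(ρA) = 69.2/(1260 · 0.01267) = 4.335 m/s.
Reynolds number Re = ρVD/μ = 1260 · 4.335 · 0.127 / 0.623 = 1114.
Re < 2300 → laminar flow, so f = 64/Re = 64/1114 = 0.05747 (the turbulent correlation is not needed).
Total minor-loss coefficient ΣK = 3·0.45 + 2·1.7 = 4.75.
ΔP = [f·L/D + ΣK]·(ρV²/2) = [0.05747·263/0.127 + 4.75]·(1260·4.335²/2) = [119 + 4.75]·1.184e+04 = 1.466e+06 Pa.
Head loss h_f = ΔP/(ρg) = 1.466e+06/(1260·9.81) = 119 m.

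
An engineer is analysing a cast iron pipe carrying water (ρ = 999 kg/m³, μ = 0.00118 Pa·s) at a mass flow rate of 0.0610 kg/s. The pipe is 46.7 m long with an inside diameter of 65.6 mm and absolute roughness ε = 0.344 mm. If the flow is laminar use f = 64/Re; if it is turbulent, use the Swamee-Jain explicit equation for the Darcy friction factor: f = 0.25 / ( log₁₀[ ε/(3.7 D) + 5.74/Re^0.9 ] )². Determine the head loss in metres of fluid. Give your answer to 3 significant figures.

h_f ≈ 7.55×10^-4 m

A = πD²/4 = π(0.0656)²/4 = 0.00338 m²; mean velocity V = ṁ/(ρA) = 0.061/(999 · 0.00338) = 0.01807 m/s.
Reynolds number Re = ρVD/μ = 999 · 0.01807 · 0.0656 / 0.00118 = 1003.
Re < 2300 → laminar flow, so f = 64/Re = 64/1003 = 0.06379 (the turbulent correlation is not needed).
Darcy-Weisbach: ΔP = f(L/D)(ρV²/2) = 0.06379·(46.7/0.0656)·(999·0.01807²/2) = 0.06379·711.9·0.163 = 7.403 Pa.
Head loss h_f = ΔP/(ρg) = 7.403/(999·9.81) = 7.55×10^-4 m.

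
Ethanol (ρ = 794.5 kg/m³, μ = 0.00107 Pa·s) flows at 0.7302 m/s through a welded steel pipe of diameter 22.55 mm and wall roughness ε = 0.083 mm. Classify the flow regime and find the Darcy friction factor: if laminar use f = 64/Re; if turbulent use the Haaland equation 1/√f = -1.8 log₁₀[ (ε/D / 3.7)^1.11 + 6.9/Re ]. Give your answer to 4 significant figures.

f ≈ 0.03458

Re = ρVD/μ = 794.5·0.7302·0.02255/0.00107 = 1.223e+04.
Re > 4000 → turbulent. ε/D = 8.3e-05/0.02255 = 0.00368; Haaland: 1/√f = -1.8 log₁₀[0.000465 + 0.000564] = 5.377, so f = 0.03458.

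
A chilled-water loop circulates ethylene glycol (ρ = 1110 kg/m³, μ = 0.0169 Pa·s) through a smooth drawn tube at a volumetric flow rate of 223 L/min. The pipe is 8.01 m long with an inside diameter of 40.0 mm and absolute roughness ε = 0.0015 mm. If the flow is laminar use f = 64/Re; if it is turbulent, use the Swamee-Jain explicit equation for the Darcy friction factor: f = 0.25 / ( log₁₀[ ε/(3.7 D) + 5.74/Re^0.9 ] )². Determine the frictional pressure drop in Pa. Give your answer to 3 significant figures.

ΔP ≈ 32400 Pa

Q = 223 L/min = 223/60000 = 0.003717 m³/s.
Cross-sectional area A = πD²/4 = π(0.04)²/4 = 0.001257 m²; mean velocity V = Q/A = 0.003717/0.001257 = 2.958 m/s.
Reynolds number Re = ρVD/μ = 1110 · 2.958 · 0.04 / 0.0169 = 7770.
Re > 4000 → turbulent. Relative roughness ε/D = 1.5e-06/0.04 = 3.75e-05. Swamee-Jain: f = 0.25/(log₁₀[3.75e-05/3.7 + 5.74/7770^0.9])² = 0.25/(log₁₀[1.01e-05 + 0.00181])² = 0.25/(-2.74)² = 0.0333.
Darcy-Weisbach: ΔP = f(L/D)(ρV²/2) = 0.0333·(8.01/0.04)·(1110·2.958²/2) = 0.0333·200.2·4855 = 3.237e+04 Pa.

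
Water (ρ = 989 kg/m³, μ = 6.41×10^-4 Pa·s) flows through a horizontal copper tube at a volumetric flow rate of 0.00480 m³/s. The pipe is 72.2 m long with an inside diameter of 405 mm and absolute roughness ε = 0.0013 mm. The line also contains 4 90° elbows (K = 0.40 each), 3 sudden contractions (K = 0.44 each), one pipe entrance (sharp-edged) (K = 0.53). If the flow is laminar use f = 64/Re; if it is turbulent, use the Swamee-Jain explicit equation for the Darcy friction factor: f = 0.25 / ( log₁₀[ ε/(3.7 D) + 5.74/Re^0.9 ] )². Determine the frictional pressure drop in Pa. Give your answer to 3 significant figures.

ΔP ≈ 5.41 Pa

Cross-sectional area A = πD²/4 = π(0.405)²/4 = 0.1288 m²; mean velocity V = Q/A = 0.0048/0.1288 = 0.03726 m/s.
Reynolds number Re = ρVD/μ = 989 · 0.03726 · 0.405 / 0.000641 = 2.328e+04.
Re > 4000 → turbulent. Relative roughness ε/D = 1.3e-06/0.405 = 3.21e-06. Swamee-Jain: f = 0.25/(log₁₀[3.21e-06/3.7 + 5.74/2.328e+04^0.9])² = 0.25/(log₁₀[8.68e-07 + 0.000674])² = 0.25/(-3.171)² = 0.02486.
Total minor-loss coefficient ΣK = 4·0.4 + 3·0.44 + 1·0.53 = 3.45.
ΔP = [f·L/D + ΣK]·(ρV²/2) = [0.02486·72.2/0.405 + 3.45]·(989·0.03726²/2) = [4.433 + 3.45]·0.6865 = 5.412 Pa.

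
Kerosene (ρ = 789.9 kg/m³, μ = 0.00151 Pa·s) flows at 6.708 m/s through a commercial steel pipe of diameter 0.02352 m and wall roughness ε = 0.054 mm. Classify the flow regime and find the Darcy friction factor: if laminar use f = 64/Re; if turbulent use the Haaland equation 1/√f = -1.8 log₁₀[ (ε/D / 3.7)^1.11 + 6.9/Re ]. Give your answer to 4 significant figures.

Re = ρVD/μ = 789.9·6.708·0.02352/0.00151 = 8.253e+04.
Re > 4000 → turbulent. ε/D = 5.4e-05/0.02352 = 0.0023; Haaland: 1/√f = -1.8 log₁₀[0.000275 + 8.36e-05] = 6.201, so f = 0.02601.

f ≈ 0.02601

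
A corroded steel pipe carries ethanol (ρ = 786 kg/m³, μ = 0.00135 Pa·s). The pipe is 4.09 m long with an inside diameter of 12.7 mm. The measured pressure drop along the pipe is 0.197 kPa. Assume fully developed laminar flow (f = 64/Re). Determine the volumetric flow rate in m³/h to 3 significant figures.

For laminar flow, f = 64/Re with Re = ρVD/μ, so Darcy-Weisbach reduces to ΔP = 32μLV/D². Solving for V: V = ΔP·D²/(32μL) = 197·(0.0127)²/(32·0.00135·4.09) = 0.1798 m/s.
Check: Re = ρVD/μ = 786·0.1798·0.0127/0.00135 = 1330 < 2300, so the laminar assumption holds.
Q = V·A = 0.1798·(π/4·0.0127²) = 2.278e-05 m³/s = 0.0820 m³/h.

Q ≈ 0.0820 m³/h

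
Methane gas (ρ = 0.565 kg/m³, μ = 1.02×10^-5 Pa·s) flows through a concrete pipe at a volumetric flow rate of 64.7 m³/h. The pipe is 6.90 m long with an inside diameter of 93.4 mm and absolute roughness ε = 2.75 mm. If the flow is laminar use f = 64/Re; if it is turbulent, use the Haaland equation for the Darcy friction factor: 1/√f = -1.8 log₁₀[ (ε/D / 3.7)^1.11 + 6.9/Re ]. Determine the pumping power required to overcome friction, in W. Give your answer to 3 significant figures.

P ≈ 0.153 W

Q = 64.7 m³/h = 64.7/3600 = 0.01797 m³/s.
Cross-sectional area A = πD²/4 = π(0.0934)²/4 = 0.006851 m²; mean velocity V = Q/A = 0.01797/0.006851 = 2.623 m/s.
Reynolds number Re = ρVD/μ = 0.565 · 2.623 · 0.0934 / 1.02e-05 = 1.357e+04.
Re > 4000 → turbulent. Relative roughness ε/D = 0.00275/0.0934 = 0.0294. Haaland: 1/√f = -1.8 log₁₀[(0.0294/3.7)^1.11 + 6.9/1.357e+04] = -1.8 log₁₀[0.00468 + 0.000508] = 4.114, so f = 0.0591.
Darcy-Weisbach: ΔP = f(L/D)(ρV²/2) = 0.0591·(6.9/0.0934)·(0.565·2.623²/2) = 0.0591·73.88·1.944 = 8.486 Pa.
Pumping power P = QΔP = 0.01797·8.486 = 0.1525 W = 0.153 W.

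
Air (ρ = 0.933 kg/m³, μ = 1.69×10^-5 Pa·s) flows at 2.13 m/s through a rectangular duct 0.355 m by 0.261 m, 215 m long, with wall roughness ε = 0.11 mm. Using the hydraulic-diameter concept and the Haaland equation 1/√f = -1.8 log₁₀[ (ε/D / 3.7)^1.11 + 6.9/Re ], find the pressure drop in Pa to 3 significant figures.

ΔP ≈ 35.3 Pa

Hydraulic diameter D_h = 4A/P = 4·(0.355·0.261)/(2·(0.355+0.261)) = 0.3706/1.232 = 0.3008 m.
Re = ρVD_h/μ = 0.933·2.13·0.3008/1.69e-05 = 3.537e+04.
ε/D_h = 0.00011/0.3008 = 0.000366; Haaland gives 1/√f = -1.8 log₁₀[3.58e-05+0.000195] = 6.546, so f = 0.02334.
ΔP = f(L/D_h)(ρV²/2) = 0.02334·215/0.3008·2.116 = 35.3 Pa.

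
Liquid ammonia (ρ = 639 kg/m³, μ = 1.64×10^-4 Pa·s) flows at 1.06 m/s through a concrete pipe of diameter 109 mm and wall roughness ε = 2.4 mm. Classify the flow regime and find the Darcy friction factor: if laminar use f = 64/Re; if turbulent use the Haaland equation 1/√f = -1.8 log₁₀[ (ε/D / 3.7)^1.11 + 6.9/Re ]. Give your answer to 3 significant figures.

f ≈ 0.0507

Re = ρVD/μ = 639·1.06·0.109/0.000164 = 4.502e+05.
Re > 4000 → turbulent. ε/D = 0.0024/0.109 = 0.022; Haaland: 1/√f = -1.8 log₁₀[0.00339 + 1.53e-05] = 4.443, so f = 0.05066.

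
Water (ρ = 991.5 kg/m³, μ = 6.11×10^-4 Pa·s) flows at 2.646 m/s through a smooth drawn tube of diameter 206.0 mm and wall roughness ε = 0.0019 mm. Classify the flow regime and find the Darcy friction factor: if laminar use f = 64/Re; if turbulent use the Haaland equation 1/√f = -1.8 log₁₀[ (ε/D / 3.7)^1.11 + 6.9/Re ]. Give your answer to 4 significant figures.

f ≈ 0.01198

Re = ρVD/μ = 991.5·2.646·0.206/0.000611 = 8.845e+05.
Re > 4000 → turbulent. ε/D = 1.9e-06/0.206 = 9.22e-06; Haaland: 1/√f = -1.8 log₁₀[6.03e-07 + 7.8e-06] = 9.136, so f = 0.01198.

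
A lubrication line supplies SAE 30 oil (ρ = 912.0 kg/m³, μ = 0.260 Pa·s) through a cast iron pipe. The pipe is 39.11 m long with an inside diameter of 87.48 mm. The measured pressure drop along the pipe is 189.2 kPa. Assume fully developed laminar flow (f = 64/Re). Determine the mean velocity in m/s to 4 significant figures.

For laminar flow, f = 64/Re with Re = ρVD/μ, so Darcy-Weisbach reduces to ΔP = 32μLV/D². Solving for V: V = ΔP·D²/(32μL) = 1.892e+05·(0.08748)²/(32·0.26·39.11) = 4.45 m/s.
Check: Re = ρVD/μ = 912·4.45·0.08748/0.26 = 1365 < 2300, so the laminar assumption holds.

V ≈ 4.450 m/s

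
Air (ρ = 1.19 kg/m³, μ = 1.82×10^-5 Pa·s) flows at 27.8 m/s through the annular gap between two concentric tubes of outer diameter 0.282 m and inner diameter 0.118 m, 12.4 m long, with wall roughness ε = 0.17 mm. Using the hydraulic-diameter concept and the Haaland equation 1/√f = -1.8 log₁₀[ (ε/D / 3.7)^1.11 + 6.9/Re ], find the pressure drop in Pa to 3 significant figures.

Hydraulic diameter D_h = 4A/P = D_o - D_i = 0.282 - 0.118 = 0.164 m.
Re = ρVD_h/μ = 1.19·27.8·0.164/1.82e-05 = 2.981e+05.
ε/D_h = 0.00017/0.164 = 0.00104; Haaland gives 1/√f = -1.8 log₁₀[0.000114+2.31e-05] = 6.953, so f = 0.02068.
ΔP = f(L/D_h)(ρV²/2) = 0.02068·12.4/0.164·459.8 = 719.1 Pa.

ΔP ≈ 719 Pa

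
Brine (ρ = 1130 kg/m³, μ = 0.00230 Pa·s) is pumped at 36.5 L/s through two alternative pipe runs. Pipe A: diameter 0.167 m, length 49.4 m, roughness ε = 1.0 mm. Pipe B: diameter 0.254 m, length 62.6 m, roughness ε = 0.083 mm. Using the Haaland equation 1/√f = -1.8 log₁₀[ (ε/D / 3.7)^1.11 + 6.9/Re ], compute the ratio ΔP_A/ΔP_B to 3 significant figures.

ΔP_A/ΔP_B ≈ 10.7

Pipe A: V = Q/A = 0.0365/0.0219 = 1.666 m/s; Re = 1.367e+05; ε/D = 0.00599; Haaland → f = 0.03272; ΔP_A = f(L/D)(ρV²/2) = 1.518e+04 Pa.
Pipe B: V = Q/A = 0.0365/0.05067 = 0.7203 m/s; Re = 8.989e+04; ε/D = 0.000327; Haaland → f = 0.01963; ΔP_B = f(L/D)(ρV²/2) = 1418 Pa.
ΔP_A/ΔP_B = 1.518e+04/1418 = 10.7.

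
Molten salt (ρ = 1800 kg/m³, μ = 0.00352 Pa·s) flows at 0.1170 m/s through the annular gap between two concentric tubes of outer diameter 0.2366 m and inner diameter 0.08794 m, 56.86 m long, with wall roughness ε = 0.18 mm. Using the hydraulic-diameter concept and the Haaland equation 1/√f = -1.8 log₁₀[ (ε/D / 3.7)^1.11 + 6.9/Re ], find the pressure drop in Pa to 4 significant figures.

ΔP ≈ 157.3 Pa

Hydraulic diameter D_h = 4A/P = D_o - D_i = 0.2366 - 0.08794 = 0.1487 m.
Re = ρVD_h/μ = 1800·0.117·0.1487/0.00352 = 8894.
ε/D_h = 0.00018/0.1487 = 0.00121; Haaland gives 1/√f = -1.8 log₁₀[0.000135+0.000776] = 5.473, so f = 0.03339.
ΔP = f(L/D_h)(ρV²/2) = 0.03339·56.86/0.1487·12.32 = 157.3 Pa.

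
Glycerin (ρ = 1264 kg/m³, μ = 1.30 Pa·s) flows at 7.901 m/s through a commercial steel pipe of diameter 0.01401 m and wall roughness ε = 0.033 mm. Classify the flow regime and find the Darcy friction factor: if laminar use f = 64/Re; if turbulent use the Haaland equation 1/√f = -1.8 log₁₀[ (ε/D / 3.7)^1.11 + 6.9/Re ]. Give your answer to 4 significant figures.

f ≈ 0.5946

Re = ρVD/μ = 1264·7.901·0.01401/1.3 = 107.6.
Re < 2300 → laminar, so f = 64/Re = 0.5946 (roughness is irrelevant in laminar flow).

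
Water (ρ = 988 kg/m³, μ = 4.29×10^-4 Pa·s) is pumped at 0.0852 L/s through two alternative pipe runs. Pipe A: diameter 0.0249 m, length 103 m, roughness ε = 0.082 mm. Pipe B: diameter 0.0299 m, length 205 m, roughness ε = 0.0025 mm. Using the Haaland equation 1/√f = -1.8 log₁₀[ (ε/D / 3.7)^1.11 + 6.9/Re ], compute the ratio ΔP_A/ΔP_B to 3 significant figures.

Pipe A: V = Q/A = 8.52e-05/0.000487 = 0.175 m/s; Re = 1.003e+04; ε/D = 0.00329; Haaland → f = 0.03525; ΔP_A = f(L/D)(ρV²/2) = 2205 Pa.
Pipe B: V = Q/A = 8.52e-05/0.0007022 = 0.1213 m/s; Re = 8356; ε/D = 8.36e-05; Haaland → f = 0.03255; ΔP_B = f(L/D)(ρV²/2) = 1623 Pa.
ΔP_A/ΔP_B = 2205/1623 = 1.36.

ΔP_A/ΔP_B ≈ 1.36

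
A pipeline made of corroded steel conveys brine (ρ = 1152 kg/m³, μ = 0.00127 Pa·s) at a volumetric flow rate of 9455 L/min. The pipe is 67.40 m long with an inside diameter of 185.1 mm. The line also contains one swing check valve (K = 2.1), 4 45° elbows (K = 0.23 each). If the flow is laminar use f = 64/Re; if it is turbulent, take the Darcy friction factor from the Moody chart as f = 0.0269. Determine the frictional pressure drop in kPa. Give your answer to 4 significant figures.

Q = 9455 L/min = 9455/60000 = 0.1576 m³/s.
Cross-sectional area A = πD²/4 = π(0.1851)²/4 = 0.02691 m²; mean velocity V = Q/A = 0.1576/0.02691 = 5.856 m/s.
Reynolds number Re = ρVD/μ = 1152 · 5.856 · 0.1851 / 0.00127 = 9.832e+05.
Re > 4000 → turbulent; use the Moody-chart value f = 0.0269.
Total minor-loss coefficient ΣK = 1·2.1 + 4·0.23 = 3.02.
ΔP = [f·L/D + ΣK]·(ρV²/2) = [0.0269·67.4/0.1851 + 3.02]·(1152·5.856²/2) = [9.795 + 3.02]·1.975e+04 = 2.531e+05 Pa.
ΔP = 2.531e+05 Pa = 253.1 kPa.

ΔP ≈ 253.1 kPa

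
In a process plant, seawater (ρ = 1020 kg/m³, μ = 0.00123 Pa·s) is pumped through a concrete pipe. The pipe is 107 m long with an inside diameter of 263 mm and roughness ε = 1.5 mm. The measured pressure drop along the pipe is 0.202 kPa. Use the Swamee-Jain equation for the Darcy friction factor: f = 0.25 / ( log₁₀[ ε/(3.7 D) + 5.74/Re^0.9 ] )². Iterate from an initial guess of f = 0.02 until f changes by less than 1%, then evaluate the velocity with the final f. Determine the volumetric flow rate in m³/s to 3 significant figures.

Q ≈ 0.00916 m³/s

Rearranging Darcy-Weisbach: V = √(2·ΔP·D/(f·L·ρ)). With ε/D = 0.0015/0.263 = 0.0057, iterate starting from f = 0.02:
  f = 0.02 → V = √(2·202·0.263/(0.02·107·1020)) = 0.2206 m/s; Re = ρVD/μ = 4.812e+04; f → 0.03372
  f = 0.03372 → V = 0.1699 m/s; Re = 3.706e+04; f → 0.03424
  f = 0.03424 → V = 0.1686 m/s; Re = 3.678e+04; f → 0.03425
Converged (Δf/f < 1%). With the final f = 0.03425: V = √(2·202·0.263/(0.03425·107·1020)) = 0.1686 m/s.
Q = V·A = 0.1686·(π/4·0.263²) = 0.009159 m³/s = 0.00916 m³/s.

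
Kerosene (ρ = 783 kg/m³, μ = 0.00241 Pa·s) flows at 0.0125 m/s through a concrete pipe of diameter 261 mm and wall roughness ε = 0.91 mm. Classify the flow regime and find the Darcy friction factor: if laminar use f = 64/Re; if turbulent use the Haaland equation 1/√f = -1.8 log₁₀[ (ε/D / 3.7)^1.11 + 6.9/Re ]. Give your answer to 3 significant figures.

Re = ρVD/μ = 783·0.0125·0.261/0.00241 = 1060.
Re < 2300 → laminar, so f = 64/Re = 0.06038 (roughness is irrelevant in laminar flow).

f ≈ 0.0604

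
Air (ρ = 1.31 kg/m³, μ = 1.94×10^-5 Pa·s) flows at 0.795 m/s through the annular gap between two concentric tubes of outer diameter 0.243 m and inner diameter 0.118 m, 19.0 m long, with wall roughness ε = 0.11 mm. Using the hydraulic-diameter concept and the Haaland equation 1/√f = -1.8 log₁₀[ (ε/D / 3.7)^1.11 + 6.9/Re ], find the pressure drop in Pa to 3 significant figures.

ΔP ≈ 2.23 Pa

Hydraulic diameter D_h = 4A/P = D_o - D_i = 0.243 - 0.118 = 0.125 m.
Re = ρVD_h/μ = 1.31·0.795·0.125/1.94e-05 = 6710.
ε/D_h = 0.00011/0.125 = 0.00088; Haaland gives 1/√f = -1.8 log₁₀[9.5e-05+0.00103] = 5.309, so f = 0.03548.
ΔP = f(L/D_h)(ρV²/2) = 0.03548·19/0.125·0.414 = 2.232 Pa.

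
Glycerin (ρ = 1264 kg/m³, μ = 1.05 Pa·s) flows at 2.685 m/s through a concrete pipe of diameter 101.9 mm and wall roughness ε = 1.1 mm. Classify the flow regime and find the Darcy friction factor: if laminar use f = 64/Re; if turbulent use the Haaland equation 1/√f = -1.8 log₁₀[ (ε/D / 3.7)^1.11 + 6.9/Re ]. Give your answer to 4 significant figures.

f ≈ 0.1943

Re = ρVD/μ = 1264·2.685·0.1019/1.05 = 329.4.
Re < 2300 → laminar, so f = 64/Re = 0.1943 (roughness is irrelevant in laminar flow).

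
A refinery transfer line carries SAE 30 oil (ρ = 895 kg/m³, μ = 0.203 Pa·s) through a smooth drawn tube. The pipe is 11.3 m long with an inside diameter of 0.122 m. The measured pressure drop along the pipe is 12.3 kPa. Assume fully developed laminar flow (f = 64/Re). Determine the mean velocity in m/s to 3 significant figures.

For laminar flow, f = 64/Re with Re = ρVD/μ, so Darcy-Weisbach reduces to ΔP = 32μLV/D². Solving for V: V = ΔP·D²/(32μL) = 1.23e+04·(0.122)²/(32·0.203·11.3) = 2.494 m/s.
Check: Re = ρVD/μ = 895·2.494·0.122/0.203 = 1341 < 2300, so the laminar assumption holds.

V ≈ 2.49 m/s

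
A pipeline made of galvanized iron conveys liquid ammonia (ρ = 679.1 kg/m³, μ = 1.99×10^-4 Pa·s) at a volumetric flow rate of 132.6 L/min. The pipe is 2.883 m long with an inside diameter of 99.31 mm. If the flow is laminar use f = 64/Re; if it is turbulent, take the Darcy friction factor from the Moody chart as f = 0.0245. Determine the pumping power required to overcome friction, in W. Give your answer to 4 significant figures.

P ≈ 0.04345 W

Q = 132.6 L/min = 132.6/60000 = 0.00221 m³/s.
Cross-sectional area A = πD²/4 = π(0.09931)²/4 = 0.007746 m²; mean velocity V = Q/A = 0.00221/0.007746 = 0.2853 m/s.
Reynolds number Re = ρVD/μ = 679.1 · 0.2853 · 0.09931 / 0.000199 = 9.669e+04.
Re > 4000 → turbulent; use the Moody-chart value f = 0.0245.
Darcy-Weisbach: ΔP = f(L/D)(ρV²/2) = 0.0245·(2.883/0.09931)·(679.1·0.2853²/2) = 0.0245·29.03·27.64 = 19.66 Pa.
Pumping power P = QΔP = 0.00221·19.66 = 0.043446 W = 0.04345 W.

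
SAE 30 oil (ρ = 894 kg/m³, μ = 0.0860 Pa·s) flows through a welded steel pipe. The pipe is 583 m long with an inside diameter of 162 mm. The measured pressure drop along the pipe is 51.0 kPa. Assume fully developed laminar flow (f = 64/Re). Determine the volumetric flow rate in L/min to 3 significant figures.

For laminar flow, f = 64/Re with Re = ρVD/μ, so Darcy-Weisbach reduces to ΔP = 32μLV/D². Solving for V: V = ΔP·D²/(32μL) = 5.1e+04·(0.162)²/(32·0.086·583) = 0.8342 m/s.
Check: Re = ρVD/μ = 894·0.8342·0.162/0.086 = 1405 < 2300, so the laminar assumption holds.
Q = V·A = 0.8342·(π/4·0.162²) = 0.0172 m³/s = 1030 L/min.

Q ≈ 1030 L/min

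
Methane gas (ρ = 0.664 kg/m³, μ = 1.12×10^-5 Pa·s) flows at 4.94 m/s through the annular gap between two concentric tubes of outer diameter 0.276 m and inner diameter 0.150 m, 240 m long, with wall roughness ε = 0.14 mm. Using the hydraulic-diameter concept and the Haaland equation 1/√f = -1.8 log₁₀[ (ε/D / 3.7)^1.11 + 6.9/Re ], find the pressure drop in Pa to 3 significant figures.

ΔP ≈ 387 Pa

Hydraulic diameter D_h = 4A/P = D_o - D_i = 0.276 - 0.15 = 0.126 m.
Re = ρVD_h/μ = 0.664·4.94·0.126/1.12e-05 = 3.69e+04.
ε/D_h = 0.00014/0.126 = 0.00111; Haaland gives 1/√f = -1.8 log₁₀[0.000123+0.000187] = 6.315, so f = 0.02507.
ΔP = f(L/D_h)(ρV²/2) = 0.02507·240/0.126·8.102 = 386.9 Pa.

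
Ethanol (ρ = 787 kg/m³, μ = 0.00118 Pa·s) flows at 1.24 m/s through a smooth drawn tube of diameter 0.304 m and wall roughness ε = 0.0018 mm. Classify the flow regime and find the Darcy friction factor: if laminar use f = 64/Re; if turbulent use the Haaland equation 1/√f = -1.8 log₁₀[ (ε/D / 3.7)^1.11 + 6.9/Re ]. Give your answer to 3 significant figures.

Re = ρVD/μ = 787·1.24·0.304/0.00118 = 2.514e+05.
Re > 4000 → turbulent. ε/D = 1.8e-06/0.304 = 5.92e-06; Haaland: 1/√f = -1.8 log₁₀[3.69e-07 + 2.74e-05] = 8.2, so f = 0.01487.

f ≈ 0.0149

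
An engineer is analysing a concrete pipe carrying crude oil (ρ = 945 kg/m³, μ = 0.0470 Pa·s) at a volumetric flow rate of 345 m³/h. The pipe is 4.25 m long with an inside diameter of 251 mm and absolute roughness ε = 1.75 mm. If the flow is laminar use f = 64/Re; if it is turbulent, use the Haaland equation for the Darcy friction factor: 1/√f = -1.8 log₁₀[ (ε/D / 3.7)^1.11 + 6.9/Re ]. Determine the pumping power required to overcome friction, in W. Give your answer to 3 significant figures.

P ≈ 115 W

Q = 345 m³/h = 345/3600 = 0.09583 m³/s.
Cross-sectional area A = πD²/4 = π(0.251)²/4 = 0.04948 m²; mean velocity V = Q/A = 0.09583/0.04948 = 1.937 m/s.
Reynolds number Re = ρVD/μ = 945 · 1.937 · 0.251 / 0.047 = 9774.
Re > 4000 → turbulent. Relative roughness ε/D = 0.00175/0.251 = 0.00697. Haaland: 1/√f = -1.8 log₁₀[(0.00697/3.7)^1.11 + 6.9/9774] = -1.8 log₁₀[0.000945 + 0.000706] = 5.008, so f = 0.03987.
Darcy-Weisbach: ΔP = f(L/D)(ρV²/2) = 0.03987·(4.25/0.251)·(945·1.937²/2) = 0.03987·16.93·1772 = 1197 Pa.
Pumping power P = QΔP = 0.09583·1197 = 114.7 W = 115 W.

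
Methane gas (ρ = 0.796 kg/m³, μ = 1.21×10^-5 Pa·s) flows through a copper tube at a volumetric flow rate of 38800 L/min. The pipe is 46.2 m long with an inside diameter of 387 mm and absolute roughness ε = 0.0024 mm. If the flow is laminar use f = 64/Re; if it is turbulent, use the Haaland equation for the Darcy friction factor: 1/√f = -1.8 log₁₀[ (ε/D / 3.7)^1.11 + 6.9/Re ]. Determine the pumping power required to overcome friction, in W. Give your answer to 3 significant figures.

Q = 38800 L/min = 38800/60000 = 0.6467 m³/s.
Cross-sectional area A = πD²/4 = π(0.387)²/4 = 0.1176 m²; mean velocity V = Q/A = 0.6467/0.1176 = 5.498 m/s.
Reynolds number Re = ρVD/μ = 0.796 · 5.498 · 0.387 / 1.21e-05 = 1.4e+05.
Re > 4000 → turbulent. Relative roughness ε/D = 2.4e-06/0.387 = 6.2e-06. Haaland: 1/√f = -1.8 log₁₀[(6.2e-06/3.7)^1.11 + 6.9/1.4e+05] = -1.8 log₁₀[3.88e-07 + 4.93e-05] = 7.747, so f = 0.01666.
Darcy-Weisbach: ΔP = f(L/D)(ρV²/2) = 0.01666·(46.2/0.387)·(0.796·5.498²/2) = 0.01666·119.4·12.03 = 23.93 Pa.
Pumping power P = QΔP = 0.6467·23.93 = 15.47 W = 15.5 W.

P ≈ 15.5 W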